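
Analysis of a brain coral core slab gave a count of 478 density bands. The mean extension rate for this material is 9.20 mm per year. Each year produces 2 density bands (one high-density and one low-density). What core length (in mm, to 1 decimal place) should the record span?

With 2 density bands per year, 478 / 2 = 239 years.
Length ≈ 9.20 × 239 = 2198.8 mm.

2198.8 mm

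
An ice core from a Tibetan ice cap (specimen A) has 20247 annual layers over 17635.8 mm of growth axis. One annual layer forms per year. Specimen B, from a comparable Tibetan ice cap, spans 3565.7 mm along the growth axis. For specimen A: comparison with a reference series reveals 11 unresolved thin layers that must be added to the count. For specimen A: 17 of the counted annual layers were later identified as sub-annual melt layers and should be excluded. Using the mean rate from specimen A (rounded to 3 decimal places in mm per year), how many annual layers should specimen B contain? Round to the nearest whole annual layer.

4094 annual layers

Specimen A: adjusted count: 20247 − 17 + 11 = 20241 annual layers.
A: Mean rate = 17635.8 mm / 20241 years ≈ 0.871 mm per year.
For B, 3565.7 / 0.871 = 4093.80 years ≈ 4094 annual layers.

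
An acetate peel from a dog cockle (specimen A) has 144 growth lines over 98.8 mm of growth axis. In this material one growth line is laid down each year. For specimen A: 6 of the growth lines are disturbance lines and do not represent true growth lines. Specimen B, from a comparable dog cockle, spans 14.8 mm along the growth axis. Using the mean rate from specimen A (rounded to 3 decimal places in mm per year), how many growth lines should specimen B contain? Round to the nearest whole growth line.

21 growth lines

Specimen A: true growth line count = 144 − 6 = 138.
A: Extension rate ≈ 98.8 / 138 = 0.716 mm/year.
Specimen B: 14.8 mm / 0.716 mm per year = 20.67 years ≈ 21 growth lines.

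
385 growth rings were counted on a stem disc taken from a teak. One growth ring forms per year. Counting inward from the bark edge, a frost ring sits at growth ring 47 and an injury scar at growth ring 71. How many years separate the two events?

The two markers are separated by 71 − 47 = 24 growth rings.
That is 24 years at one growth ring per year.

24 years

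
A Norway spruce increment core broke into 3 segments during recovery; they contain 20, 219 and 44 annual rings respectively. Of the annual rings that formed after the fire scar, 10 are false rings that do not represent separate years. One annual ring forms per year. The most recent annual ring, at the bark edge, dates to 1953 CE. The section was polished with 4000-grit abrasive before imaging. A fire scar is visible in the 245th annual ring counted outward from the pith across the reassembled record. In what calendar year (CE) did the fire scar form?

Total annual rings = 20 + 219 + 44 = 283.
283 − 245 = 38 annual rings lie beyond the fire scar toward the bark edge.
Excluding 10 false annual rings: 38 − 10 = 28.
The annual ring at the bark edge is 1953 CE, so the fire scar dates to 1953 − 28 = 1925 CE.

1925 CE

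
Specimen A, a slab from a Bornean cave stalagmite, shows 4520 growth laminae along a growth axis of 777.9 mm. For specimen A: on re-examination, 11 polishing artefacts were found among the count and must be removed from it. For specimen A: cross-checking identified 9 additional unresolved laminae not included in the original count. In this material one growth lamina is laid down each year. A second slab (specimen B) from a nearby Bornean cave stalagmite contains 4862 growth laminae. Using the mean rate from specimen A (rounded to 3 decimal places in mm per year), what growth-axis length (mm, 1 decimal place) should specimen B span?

Specimen A: correcting the raw count gives 4520 − 11 + 9 = 4518 true growth laminae.
A: Mean rate = 777.9 mm / 4518 years ≈ 0.172 mm per year.
B's length ≈ 0.172 × 4862 = 836.3 mm.

836.3 mm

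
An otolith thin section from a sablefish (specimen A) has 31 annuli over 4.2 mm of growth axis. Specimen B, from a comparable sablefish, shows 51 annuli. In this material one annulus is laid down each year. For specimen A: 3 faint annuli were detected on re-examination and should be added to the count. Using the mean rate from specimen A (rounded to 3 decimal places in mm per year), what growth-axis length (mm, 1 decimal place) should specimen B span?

Specimen A: after corrections the count is 31 + 3 = 34 annuli.
A: 4.2 mm over 34 years gives 4.2 / 34 ≈ 0.124 mm/yr.
For B, 0.124 mm/year × 51 years = 6.3 mm.

6.3 mm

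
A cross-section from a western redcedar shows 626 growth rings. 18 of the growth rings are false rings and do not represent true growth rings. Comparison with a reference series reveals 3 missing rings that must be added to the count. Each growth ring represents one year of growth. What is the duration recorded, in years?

611 yr

Correcting the raw count gives 626 − 18 + 3 = 611 true growth rings.
One growth ring per year makes the duration 611 years.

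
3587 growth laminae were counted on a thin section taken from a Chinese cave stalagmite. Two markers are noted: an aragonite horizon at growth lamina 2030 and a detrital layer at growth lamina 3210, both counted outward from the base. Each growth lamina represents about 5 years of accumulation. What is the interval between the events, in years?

5900 yr

3210 − 2030 = 1180 growth laminae lie between the two events.
1180 growth laminae at 5 years each span 1180 × 5 = 5900 years.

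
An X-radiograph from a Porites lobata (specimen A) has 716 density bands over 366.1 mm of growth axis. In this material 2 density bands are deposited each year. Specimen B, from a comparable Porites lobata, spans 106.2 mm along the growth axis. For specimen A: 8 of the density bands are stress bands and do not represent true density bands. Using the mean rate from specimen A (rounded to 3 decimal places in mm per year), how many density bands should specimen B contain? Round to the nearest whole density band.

205 density bands

Specimen A: adjusted count: 716 − 8 = 708 density bands.
Specimen A: dividing by 2 density bands per year: 708 / 2 = 354 years.
A: 366.1 mm over 354 years gives 366.1 / 354 ≈ 1.034 mm per year.
B spans 106.2 / 1.034 = 102.71 years; at 2 density bands per year that is 102.71 × 2 ≈ 205 density bands.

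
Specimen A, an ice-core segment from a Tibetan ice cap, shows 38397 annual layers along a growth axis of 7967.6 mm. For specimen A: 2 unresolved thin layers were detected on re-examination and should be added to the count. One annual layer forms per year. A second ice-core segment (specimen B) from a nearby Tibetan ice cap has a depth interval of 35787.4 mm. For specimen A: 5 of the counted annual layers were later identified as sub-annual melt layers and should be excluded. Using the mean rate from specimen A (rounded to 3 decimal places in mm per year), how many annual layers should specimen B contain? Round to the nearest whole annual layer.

172055 annual layers

Specimen A: adjusted count: 38397 − 5 + 2 = 38394 annual layers.
A: Extension rate ≈ 7967.6 / 38394 = 0.208 mm/year.
Specimen B: 35787.4 mm / 0.208 mm per year = 172054.81 years ≈ 172055 annual layers.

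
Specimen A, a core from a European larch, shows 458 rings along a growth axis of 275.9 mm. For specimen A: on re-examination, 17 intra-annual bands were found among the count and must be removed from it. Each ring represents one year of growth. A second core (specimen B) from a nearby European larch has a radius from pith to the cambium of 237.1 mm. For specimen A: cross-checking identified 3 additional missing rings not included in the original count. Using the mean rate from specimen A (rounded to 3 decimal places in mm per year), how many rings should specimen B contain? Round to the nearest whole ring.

Specimen A: after corrections the count is 458 − 17 + 3 = 444 rings.
A: Mean rate = 275.9 mm / 444 years ≈ 0.621 mm/year.
For B, 237.1 / 0.621 = 381.80 years ≈ 382 rings.

382 rings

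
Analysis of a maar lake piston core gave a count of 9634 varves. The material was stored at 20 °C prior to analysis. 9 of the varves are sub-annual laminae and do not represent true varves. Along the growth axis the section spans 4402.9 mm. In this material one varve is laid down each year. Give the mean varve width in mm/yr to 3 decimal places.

True varve count = 9634 − 9 = 9625.
Extension rate ≈ 4402.9 / 9625 = 0.457 mm/yr.

0.457 mm/yr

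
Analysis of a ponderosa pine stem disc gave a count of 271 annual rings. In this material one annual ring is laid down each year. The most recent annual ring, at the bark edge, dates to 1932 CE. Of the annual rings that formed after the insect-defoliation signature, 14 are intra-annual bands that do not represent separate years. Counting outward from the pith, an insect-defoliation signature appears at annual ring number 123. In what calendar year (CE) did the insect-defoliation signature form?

Between annual ring 123 and the bark edge there are 271 − 123 = 148 annual rings.
148 − 14 false = 134 true annual rings after the insect-defoliation signature.
1932 − 134 = 1798 CE.

1798 CE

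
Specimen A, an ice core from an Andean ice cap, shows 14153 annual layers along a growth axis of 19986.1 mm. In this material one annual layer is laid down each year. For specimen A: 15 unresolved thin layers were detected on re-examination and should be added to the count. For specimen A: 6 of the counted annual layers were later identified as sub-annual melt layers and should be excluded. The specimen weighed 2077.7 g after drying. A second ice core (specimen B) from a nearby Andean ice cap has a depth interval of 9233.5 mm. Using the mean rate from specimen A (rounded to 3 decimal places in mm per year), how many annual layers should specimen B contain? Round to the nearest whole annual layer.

Specimen A: true annual layer count = 14153 − 6 + 15 = 14162.
A: Extension rate ≈ 19986.1 / 14162 = 1.411 mm/year.
B spans 9233.5 / 1.411 = 6543.94 years ≈ 6544 annual layers.

6544 annual layers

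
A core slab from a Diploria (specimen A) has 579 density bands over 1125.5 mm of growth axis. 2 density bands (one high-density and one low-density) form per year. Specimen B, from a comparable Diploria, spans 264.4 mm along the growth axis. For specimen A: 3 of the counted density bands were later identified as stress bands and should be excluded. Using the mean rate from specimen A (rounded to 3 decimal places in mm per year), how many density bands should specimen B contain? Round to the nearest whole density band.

Specimen A: after corrections the count is 579 − 3 = 576 density bands.
Specimen A: with 2 density bands per year, 576 / 2 = 288 years.
A: Extension rate ≈ 1125.5 / 288 = 3.908 mm/yr.
For B, 264.4 / 3.908 = 67.66 years; at 2 density bands per year that is 67.66 × 2 ≈ 135 density bands.

135 density bands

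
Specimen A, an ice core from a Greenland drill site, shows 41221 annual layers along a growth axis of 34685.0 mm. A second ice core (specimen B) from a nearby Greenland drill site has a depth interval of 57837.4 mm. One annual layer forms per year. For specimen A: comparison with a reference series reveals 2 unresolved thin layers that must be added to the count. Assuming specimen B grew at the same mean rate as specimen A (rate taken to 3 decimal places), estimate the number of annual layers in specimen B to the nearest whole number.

68772 annual layers

Specimen A: correcting the raw count gives 41221 + 2 = 41223 true annual layers.
A: 34685.0 mm over 41223 years gives 34685.0 / 41223 ≈ 0.841 mm/yr.
For B, 57837.4 / 0.841 = 68772.18 years ≈ 68772 annual layers.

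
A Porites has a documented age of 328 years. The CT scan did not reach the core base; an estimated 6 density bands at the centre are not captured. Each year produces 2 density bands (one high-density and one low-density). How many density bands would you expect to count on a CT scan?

650 density bands

With 2 density bands per year, 328 years would produce 328 × 2 = 656 density bands.
Subtracting the 6 density bands not captured gives 656 − 6 = 650 density bands in the record.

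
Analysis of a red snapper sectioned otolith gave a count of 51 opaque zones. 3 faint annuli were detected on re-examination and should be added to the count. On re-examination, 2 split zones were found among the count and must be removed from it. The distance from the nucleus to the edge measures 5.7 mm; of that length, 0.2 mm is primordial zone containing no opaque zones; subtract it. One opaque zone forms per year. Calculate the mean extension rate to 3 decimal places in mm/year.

0.106 mm/year

True opaque zone count = 51 − 2 + 3 = 52.
Removing the 0.2 mm offcut leaves 5.7 − 0.2 = 5.5 mm.
5.5 mm over 52 years gives 5.5 / 52 ≈ 0.106 mm/year.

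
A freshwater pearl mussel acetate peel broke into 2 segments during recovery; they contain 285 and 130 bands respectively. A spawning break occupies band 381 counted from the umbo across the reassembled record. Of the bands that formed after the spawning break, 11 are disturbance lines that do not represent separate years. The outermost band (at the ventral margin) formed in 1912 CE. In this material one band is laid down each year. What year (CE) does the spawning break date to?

Total bands = 285 + 130 = 415.
415 − 381 = 34 bands lie beyond the spawning break toward the ventral margin.
Removing the 11 false bands leaves 34 − 11 = 23 true bands beyond the spawning break.
The band at the ventral margin is 1912 CE, so the spawning break dates to 1912 − 23 = 1889 CE.

1889 CE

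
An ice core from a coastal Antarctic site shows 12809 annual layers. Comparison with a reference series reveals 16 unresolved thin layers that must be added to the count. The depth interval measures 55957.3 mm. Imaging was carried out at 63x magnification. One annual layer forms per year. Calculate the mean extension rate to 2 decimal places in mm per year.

4.36 mm per year

After corrections the count is 12809 + 16 = 12825 annual layers.
55957.3 mm over 12825 years gives 55957.3 / 12825 ≈ 4.36 mm per year.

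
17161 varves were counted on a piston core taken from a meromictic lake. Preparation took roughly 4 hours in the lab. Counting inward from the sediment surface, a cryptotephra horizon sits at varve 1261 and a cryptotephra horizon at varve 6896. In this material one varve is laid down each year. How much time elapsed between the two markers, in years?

5635 years

The two markers are separated by 6896 − 1261 = 5635 varves.
At one varve per year, 5635 years elapsed between them.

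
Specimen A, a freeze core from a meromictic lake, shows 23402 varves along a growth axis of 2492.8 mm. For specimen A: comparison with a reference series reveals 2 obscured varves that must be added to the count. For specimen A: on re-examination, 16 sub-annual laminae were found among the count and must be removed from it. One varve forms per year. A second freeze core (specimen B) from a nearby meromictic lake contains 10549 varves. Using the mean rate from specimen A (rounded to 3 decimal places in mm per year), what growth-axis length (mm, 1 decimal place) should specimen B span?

Specimen A: correcting the raw count gives 23402 − 16 + 2 = 23388 true varves.
A: Mean rate = 2492.8 mm / 23388 years ≈ 0.107 mm/yr.
B's length ≈ 0.107 × 10549 = 1128.7 mm.

1128.7 mm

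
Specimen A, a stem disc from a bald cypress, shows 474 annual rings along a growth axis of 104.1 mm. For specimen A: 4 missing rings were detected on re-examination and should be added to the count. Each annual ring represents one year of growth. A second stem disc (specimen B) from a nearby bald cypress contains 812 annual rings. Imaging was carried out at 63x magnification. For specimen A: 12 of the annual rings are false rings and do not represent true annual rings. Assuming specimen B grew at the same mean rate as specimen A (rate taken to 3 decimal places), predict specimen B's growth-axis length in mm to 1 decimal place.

181.1 mm

Specimen A: after corrections the count is 474 − 12 + 4 = 466 annual rings.
A: Mean rate = 104.1 mm / 466 years ≈ 0.223 mm/yr.
Length of B = 0.223 × 812 = 181.1 mm.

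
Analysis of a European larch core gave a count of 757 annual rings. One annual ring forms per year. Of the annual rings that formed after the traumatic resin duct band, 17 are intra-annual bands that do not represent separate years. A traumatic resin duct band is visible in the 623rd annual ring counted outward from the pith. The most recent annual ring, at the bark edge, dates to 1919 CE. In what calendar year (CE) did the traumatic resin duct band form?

1802 CE

757 − 623 = 134 annual rings lie beyond the traumatic resin duct band toward the bark edge.
Excluding 17 false annual rings: 134 − 17 = 117.
The annual ring at the bark edge is 1919 CE, so the traumatic resin duct band dates to 1919 − 117 = 1802 CE.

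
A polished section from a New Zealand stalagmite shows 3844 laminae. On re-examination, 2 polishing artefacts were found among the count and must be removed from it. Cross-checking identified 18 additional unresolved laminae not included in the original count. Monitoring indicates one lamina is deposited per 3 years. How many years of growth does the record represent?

True lamina count = 3844 − 2 + 18 = 3860.
Multiplying by 3 years per lamina: 3860 × 3 = 11580 years.

11580 yr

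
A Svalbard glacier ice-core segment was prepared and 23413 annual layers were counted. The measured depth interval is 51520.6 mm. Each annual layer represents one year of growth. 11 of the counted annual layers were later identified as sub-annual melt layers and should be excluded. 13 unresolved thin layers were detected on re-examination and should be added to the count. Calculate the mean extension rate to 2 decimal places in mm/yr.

Correcting the raw count gives 23413 − 11 + 13 = 23415 true annual layers.
51520.6 mm over 23415 years gives 51520.6 / 23415 ≈ 2.20 mm/yr.

2.20 mm/yr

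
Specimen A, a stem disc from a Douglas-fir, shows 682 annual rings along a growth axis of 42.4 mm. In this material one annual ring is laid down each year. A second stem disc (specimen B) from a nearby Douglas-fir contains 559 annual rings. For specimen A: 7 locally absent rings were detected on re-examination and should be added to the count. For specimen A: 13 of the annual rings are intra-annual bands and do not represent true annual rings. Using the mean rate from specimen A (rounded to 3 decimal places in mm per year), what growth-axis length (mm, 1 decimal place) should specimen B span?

Specimen A: true annual ring count = 682 − 13 + 7 = 676.
A: Extension rate ≈ 42.4 / 676 = 0.063 mm/yr.
Length of B = 0.063 × 559 = 35.2 mm.

35.2 mm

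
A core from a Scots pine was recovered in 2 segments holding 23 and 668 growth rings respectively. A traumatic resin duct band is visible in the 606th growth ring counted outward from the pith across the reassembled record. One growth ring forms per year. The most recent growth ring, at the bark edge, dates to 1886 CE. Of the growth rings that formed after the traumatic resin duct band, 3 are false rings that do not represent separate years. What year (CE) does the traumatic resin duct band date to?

Total growth rings = 23 + 668 = 691.
The traumatic resin duct band sits at growth ring 606 from the pith, so 691 − 606 = 85 growth rings formed after it.
Removing the 3 false growth rings leaves 85 − 3 = 82 true growth rings beyond the traumatic resin duct band.
Counting back 82 years from 1886 CE places the traumatic resin duct band in 1886 − 82 = 1804 CE.

1804 CE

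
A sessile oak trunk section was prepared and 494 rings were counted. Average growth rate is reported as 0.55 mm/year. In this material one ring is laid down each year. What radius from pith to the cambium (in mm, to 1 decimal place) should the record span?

271.7 mm

494 years of growth are recorded.
Predicted length = 0.55 mm/year × 494 years = 271.7 mm.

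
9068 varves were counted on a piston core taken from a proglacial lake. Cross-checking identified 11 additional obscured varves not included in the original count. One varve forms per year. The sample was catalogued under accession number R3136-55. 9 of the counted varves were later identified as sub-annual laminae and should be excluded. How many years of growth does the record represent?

9070 years

After corrections the count is 9068 − 9 + 11 = 9070 varves.
At one varve per year, that is 9070 years.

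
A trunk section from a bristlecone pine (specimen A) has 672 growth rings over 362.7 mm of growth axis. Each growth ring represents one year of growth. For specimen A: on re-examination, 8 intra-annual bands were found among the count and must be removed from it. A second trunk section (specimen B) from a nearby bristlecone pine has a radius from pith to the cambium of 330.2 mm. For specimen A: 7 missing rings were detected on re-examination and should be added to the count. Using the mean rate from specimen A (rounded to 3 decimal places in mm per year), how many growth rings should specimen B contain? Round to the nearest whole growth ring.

610 growth rings

Specimen A: adjusted count: 672 − 8 + 7 = 671 growth rings.
A: Extension rate ≈ 362.7 / 671 = 0.541 mm/yr.
B spans 330.2 / 0.541 = 610.35 years ≈ 610 growth rings.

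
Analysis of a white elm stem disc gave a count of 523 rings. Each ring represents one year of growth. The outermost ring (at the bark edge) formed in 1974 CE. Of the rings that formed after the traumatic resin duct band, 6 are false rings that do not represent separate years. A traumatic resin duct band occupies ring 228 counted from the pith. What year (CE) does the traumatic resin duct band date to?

The traumatic resin duct band sits at ring 228 from the pith, so 523 − 228 = 295 rings formed after it.
Excluding 6 false rings: 295 − 6 = 289.
The ring at the bark edge is 1974 CE, so the traumatic resin duct band dates to 1974 − 289 = 1685 CE.

1685 CE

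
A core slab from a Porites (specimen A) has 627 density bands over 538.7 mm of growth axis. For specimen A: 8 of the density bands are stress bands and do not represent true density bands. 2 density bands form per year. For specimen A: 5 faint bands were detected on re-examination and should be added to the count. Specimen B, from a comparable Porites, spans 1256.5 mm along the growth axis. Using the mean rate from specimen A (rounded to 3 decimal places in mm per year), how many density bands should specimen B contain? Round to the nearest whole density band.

1455 density bands

Specimen A: after corrections the count is 627 − 8 + 5 = 624 density bands.
Specimen A: dividing by 2 density bands per year: 624 / 2 = 312 years.
A: 538.7 mm over 312 years gives 538.7 / 312 ≈ 1.727 mm per year.
For B, 1256.5 / 1.727 = 727.56 years; at 2 density bands per year that is 727.56 × 2 ≈ 1455 density bands.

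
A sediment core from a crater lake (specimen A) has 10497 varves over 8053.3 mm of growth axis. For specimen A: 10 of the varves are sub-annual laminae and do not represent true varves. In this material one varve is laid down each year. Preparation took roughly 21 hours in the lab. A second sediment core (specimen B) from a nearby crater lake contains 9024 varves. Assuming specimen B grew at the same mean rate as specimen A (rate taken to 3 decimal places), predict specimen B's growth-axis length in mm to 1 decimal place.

6930.4 mm

Specimen A: correcting the raw count gives 10497 − 10 = 10487 true varves.
A: Mean rate = 8053.3 mm / 10487 years ≈ 0.768 mm per year.
B's length ≈ 0.768 × 9024 = 6930.4 mm.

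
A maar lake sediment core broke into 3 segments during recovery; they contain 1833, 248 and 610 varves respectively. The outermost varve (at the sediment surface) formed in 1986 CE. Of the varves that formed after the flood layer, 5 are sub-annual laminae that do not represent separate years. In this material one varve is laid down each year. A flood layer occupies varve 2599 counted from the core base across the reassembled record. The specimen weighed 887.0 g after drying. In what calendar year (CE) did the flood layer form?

Total varves = 1833 + 248 + 610 = 2691.
The flood layer sits at varve 2599 from the core base, so 2691 − 2599 = 92 varves formed after it.
Excluding 5 false varves: 92 − 5 = 87.
1986 − 87 = 1899 CE.

1899 CE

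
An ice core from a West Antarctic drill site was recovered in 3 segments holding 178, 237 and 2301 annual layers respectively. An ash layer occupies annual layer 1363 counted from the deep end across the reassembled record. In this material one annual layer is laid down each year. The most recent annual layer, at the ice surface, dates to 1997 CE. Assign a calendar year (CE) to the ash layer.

Total annual layers = 178 + 237 + 2301 = 2716.
2716 − 1363 = 1353 annual layers lie beyond the ash layer toward the ice surface.
The annual layer at the ice surface is 1997 CE, so the ash layer dates to 1997 − 1353 = 644 CE.

644 CE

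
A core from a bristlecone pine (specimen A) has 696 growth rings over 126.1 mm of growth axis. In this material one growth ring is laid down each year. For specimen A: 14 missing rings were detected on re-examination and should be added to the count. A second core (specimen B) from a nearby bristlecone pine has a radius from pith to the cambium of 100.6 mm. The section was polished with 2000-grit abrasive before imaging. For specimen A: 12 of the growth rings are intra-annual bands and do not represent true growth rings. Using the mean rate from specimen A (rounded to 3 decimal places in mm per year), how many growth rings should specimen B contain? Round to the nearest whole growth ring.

Specimen A: true growth ring count = 696 − 12 + 14 = 698.
A: 126.1 mm over 698 years gives 126.1 / 698 ≈ 0.181 mm/yr.
Specimen B: 100.6 mm / 0.181 mm per year = 555.80 years ≈ 556 growth rings.

556 growth rings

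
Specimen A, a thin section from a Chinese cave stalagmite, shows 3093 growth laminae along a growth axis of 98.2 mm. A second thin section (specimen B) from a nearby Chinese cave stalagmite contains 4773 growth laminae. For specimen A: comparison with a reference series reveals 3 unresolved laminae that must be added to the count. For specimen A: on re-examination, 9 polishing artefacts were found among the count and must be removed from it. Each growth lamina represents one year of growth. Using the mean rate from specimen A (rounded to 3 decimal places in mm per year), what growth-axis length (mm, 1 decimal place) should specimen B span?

Specimen A: correcting the raw count gives 3093 − 9 + 3 = 3087 true growth laminae.
A: 98.2 mm over 3087 years gives 98.2 / 3087 ≈ 0.032 mm/yr.
B's length ≈ 0.032 × 4773 = 152.7 mm.

152.7 mm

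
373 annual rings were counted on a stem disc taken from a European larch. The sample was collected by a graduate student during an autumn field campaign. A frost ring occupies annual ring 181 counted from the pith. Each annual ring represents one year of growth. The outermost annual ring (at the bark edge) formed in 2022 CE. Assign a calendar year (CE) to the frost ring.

1830 CE

Between annual ring 181 and the bark edge there are 373 − 181 = 192 annual rings.
The annual ring at the bark edge is 2022 CE, so the frost ring dates to 2022 − 192 = 1830 CE.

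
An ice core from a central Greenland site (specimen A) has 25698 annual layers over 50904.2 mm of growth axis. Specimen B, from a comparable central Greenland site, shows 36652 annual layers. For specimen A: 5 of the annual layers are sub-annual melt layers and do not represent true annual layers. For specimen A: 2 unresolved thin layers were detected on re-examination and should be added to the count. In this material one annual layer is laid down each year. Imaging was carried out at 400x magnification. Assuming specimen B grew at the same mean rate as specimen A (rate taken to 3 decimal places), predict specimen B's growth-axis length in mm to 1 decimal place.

Specimen A: correcting the raw count gives 25698 − 5 + 2 = 25695 true annual layers.
A: 50904.2 mm over 25695 years gives 50904.2 / 25695 ≈ 1.981 mm/yr.
Length of B = 1.981 × 36652 = 72607.6 mm.

72607.6 mm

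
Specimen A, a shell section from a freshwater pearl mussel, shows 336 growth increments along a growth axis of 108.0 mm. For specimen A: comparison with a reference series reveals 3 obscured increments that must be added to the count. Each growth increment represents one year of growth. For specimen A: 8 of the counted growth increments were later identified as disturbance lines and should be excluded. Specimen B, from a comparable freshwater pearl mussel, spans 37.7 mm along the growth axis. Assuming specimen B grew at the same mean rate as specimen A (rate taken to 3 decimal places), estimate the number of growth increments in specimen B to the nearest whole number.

Specimen A: adjusted count: 336 − 8 + 3 = 331 growth increments.
A: Mean rate = 108.0 mm / 331 years ≈ 0.326 mm per year.
B spans 37.7 / 0.326 = 115.64 years ≈ 116 growth increments.

116 growth increments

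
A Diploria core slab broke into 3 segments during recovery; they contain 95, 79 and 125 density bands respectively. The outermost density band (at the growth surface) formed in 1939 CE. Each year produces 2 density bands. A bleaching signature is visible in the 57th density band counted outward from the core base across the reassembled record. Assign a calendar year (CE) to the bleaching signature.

Total density bands = 95 + 79 + 125 = 299.
The bleaching signature sits at density band 57 from the core base, so 299 − 57 = 242 density bands formed after it.
242 density bands at 2 per year is 242 / 2 = 121 years.
The density band at the growth surface is 1939 CE, so the bleaching signature dates to 1939 − 121 = 1818 CE.

1818 CE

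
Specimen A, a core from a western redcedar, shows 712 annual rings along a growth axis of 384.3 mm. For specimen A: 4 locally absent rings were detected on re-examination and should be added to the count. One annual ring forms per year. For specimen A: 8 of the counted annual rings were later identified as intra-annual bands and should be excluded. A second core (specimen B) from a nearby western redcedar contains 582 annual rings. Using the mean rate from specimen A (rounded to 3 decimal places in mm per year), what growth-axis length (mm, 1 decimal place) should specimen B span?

316.0 mm

Specimen A: after corrections the count is 712 − 8 + 4 = 708 annual rings.
A: Extension rate ≈ 384.3 / 708 = 0.543 mm per year.
Length of B = 0.543 × 582 = 316.0 mm.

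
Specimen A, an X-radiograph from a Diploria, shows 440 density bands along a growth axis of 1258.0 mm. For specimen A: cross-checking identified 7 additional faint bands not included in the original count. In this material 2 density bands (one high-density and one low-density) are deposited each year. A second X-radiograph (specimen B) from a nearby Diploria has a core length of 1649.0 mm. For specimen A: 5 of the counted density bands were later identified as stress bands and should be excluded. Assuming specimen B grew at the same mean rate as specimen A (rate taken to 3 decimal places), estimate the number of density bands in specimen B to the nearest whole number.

579 density bands

Specimen A: correcting the raw count gives 440 − 5 + 7 = 442 true density bands.
Specimen A: with 2 density bands per year, 442 / 2 = 221 years.
A: Mean rate = 1258.0 mm / 221 years ≈ 5.692 mm/yr.
B spans 1649.0 / 5.692 = 289.70 years; at 2 density bands per year that is 289.70 × 2 ≈ 579 density bands.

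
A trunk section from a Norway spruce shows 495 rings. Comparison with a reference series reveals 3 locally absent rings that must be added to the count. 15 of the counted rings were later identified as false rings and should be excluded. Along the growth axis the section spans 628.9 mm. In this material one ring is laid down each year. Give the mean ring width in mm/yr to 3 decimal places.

After corrections the count is 495 − 15 + 3 = 483 rings.
628.9 mm over 483 years gives 628.9 / 483 ≈ 1.302 mm/yr.

1.302 mm/yr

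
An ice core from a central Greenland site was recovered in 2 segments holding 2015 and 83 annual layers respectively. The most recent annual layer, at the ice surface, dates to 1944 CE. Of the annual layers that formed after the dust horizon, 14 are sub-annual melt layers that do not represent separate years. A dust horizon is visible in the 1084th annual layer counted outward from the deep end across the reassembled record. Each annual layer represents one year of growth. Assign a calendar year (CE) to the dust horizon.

Total annual layers = 2015 + 83 = 2098.
2098 − 1084 = 1014 annual layers lie beyond the dust horizon toward the ice surface.
1014 − 14 false = 1000 true annual layers after the dust horizon.
1944 − 1000 = 944 CE.

944 CE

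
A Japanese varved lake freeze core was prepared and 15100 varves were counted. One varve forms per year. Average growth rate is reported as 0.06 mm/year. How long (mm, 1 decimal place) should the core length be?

906.0 mm

The record spans 15100 years at 0.06 mm per year.
Length ≈ 0.06 × 15100 = 906.0 mm.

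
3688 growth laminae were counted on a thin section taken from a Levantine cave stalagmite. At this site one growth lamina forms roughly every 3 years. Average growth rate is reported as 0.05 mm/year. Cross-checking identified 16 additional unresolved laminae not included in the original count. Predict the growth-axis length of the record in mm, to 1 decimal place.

True growth lamina count = 3688 + 16 = 3704.
At 3 years per growth lamina, 3704 × 3 = 11112 years.
Predicted length = 0.05 mm/year × 11112 years = 555.6 mm.

555.6 mm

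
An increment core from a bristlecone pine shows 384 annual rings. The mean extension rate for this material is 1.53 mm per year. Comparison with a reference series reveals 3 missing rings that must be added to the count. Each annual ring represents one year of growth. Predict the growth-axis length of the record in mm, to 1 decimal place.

592.1 mm

True annual ring count = 384 + 3 = 387.
Predicted length = 1.53 mm/year × 387 years = 592.1 mm.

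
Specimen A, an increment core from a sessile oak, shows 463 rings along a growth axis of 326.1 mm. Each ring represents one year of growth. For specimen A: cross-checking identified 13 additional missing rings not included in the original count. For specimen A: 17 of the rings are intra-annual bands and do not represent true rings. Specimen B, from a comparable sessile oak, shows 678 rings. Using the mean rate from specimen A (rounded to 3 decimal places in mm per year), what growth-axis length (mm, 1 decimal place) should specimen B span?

Specimen A: after corrections the count is 463 − 17 + 13 = 459 rings.
A: 326.1 mm over 459 years gives 326.1 / 459 ≈ 0.710 mm/yr.
For B, 0.710 mm/year × 678 years = 481.4 mm.

481.4 mm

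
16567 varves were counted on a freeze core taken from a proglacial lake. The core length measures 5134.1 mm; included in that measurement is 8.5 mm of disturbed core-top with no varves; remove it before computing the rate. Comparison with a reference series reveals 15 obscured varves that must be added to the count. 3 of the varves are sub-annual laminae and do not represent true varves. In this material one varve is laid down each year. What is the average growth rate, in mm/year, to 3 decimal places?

True varve count = 16567 − 3 + 15 = 16579.
Net length = 5134.1 − 8.5 = 5125.6 mm.
Mean rate = 5125.6 mm / 16579 years ≈ 0.309 mm/year.

0.309 mm/year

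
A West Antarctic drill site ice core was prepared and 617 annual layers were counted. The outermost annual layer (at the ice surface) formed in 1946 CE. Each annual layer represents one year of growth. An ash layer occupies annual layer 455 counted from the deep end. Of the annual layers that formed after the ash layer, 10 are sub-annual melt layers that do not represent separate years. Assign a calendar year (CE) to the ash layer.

Between annual layer 455 and the ice surface there are 617 − 455 = 162 annual layers.
162 − 10 false = 152 true annual layers after the ash layer.
Counting back 152 years from 1946 CE places the ash layer in 1946 − 152 = 1794 CE.

1794 CE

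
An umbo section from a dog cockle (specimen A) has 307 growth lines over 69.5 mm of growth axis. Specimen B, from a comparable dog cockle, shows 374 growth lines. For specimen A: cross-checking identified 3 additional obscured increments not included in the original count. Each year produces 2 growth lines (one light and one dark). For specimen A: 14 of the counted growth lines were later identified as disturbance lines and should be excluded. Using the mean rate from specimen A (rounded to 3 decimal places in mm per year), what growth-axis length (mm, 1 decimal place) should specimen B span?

87.9 mm

Specimen A: true growth line count = 307 − 14 + 3 = 296.
Specimen A: dividing by 2 growth lines per year: 296 / 2 = 148 years.
A: 69.5 mm over 148 years gives 69.5 / 148 ≈ 0.470 mm/yr.
Specimen B: dividing by 2 growth lines per year: 374 / 2 = 187 years. B's length ≈ 0.470 × 187 = 87.9 mm.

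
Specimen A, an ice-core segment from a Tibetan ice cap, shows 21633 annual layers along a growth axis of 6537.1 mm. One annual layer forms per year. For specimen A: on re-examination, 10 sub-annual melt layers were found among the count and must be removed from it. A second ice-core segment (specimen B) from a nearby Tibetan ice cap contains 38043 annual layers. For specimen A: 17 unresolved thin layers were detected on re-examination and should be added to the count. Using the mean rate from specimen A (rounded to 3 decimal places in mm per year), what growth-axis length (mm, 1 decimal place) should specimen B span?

Specimen A: true annual layer count = 21633 − 10 + 17 = 21640.
A: 6537.1 mm over 21640 years gives 6537.1 / 21640 ≈ 0.302 mm per year.
B's length ≈ 0.302 × 38043 = 11489.0 mm.

11489.0 mm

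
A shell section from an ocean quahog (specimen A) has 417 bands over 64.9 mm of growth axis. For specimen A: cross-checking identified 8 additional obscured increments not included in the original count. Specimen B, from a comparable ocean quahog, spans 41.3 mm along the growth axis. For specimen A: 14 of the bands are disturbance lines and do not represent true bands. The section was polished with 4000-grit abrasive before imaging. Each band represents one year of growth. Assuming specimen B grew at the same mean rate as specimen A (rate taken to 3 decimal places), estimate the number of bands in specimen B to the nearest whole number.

261 bands

Specimen A: true band count = 417 − 14 + 8 = 411.
A: Mean rate = 64.9 mm / 411 years ≈ 0.158 mm per year.
B spans 41.3 / 0.158 = 261.39 years ≈ 261 bands.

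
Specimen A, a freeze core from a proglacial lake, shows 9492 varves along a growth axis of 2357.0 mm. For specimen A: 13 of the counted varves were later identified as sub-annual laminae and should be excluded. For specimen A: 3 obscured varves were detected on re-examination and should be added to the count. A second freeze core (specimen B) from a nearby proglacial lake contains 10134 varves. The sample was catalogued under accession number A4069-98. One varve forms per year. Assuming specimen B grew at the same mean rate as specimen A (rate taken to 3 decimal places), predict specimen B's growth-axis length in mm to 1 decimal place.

2523.4 mm

Specimen A: true varve count = 9492 − 13 + 3 = 9482.
A: Mean rate = 2357.0 mm / 9482 years ≈ 0.249 mm/year.
B's length ≈ 0.249 × 10134 = 2523.4 mm.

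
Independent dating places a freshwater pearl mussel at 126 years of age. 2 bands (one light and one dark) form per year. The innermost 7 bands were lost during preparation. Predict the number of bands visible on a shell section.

245 bands

126 years at 2 bands per year gives 126 × 2 = 252 bands.
252 − 7 missed = 245 bands expected in the prepared section.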